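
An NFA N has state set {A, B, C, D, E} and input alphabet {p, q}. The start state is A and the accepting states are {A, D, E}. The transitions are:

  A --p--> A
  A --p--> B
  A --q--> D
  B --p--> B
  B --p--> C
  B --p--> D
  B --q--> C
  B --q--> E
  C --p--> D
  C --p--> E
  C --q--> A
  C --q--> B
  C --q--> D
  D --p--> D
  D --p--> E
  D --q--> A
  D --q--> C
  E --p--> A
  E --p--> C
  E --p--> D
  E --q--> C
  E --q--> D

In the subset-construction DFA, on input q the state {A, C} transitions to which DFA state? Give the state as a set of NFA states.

δ(A,q) = {D}; δ(C,q) = {A, B, D}.
Union: {A, B, D}.

{A, B, D}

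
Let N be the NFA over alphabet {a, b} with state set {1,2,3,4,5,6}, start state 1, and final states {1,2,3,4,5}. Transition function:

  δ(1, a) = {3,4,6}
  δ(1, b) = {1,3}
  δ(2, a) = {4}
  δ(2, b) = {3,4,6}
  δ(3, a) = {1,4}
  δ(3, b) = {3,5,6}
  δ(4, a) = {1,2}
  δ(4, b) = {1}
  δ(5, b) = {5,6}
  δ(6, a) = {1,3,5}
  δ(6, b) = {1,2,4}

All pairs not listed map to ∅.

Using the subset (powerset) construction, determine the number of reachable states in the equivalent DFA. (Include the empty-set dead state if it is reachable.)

Start state of the DFA: {1}.
{1} --a--> {3,4,6}  [new]
{1} --b--> {1,3}  [new]
{3,4,6} --a--> {1,2,3,4,5}  [new]
{3,4,6} --b--> {1,2,3,4,5,6}  [new]
{1,3} --a--> {1,3,4,6}  [new]
{1,3} --b--> {1,3,5,6}  [new]
{1,2,3,4,5} --a--> {1,2,3,4,6}  [new]
{1,2,3,4,5} --b--> {1,3,4,5,6}  [new]
{1,2,3,4,5,6} --a--> {1,2,3,4,5,6}  [seen]
{1,2,3,4,5,6} --b--> {1,2,3,4,5,6}  [seen]
{1,3,4,6} --a--> {1,2,3,4,5,6}  [seen]
{1,3,4,6} --b--> {1,2,3,4,5,6}  [seen]
{1,3,5,6} --a--> {1,3,4,5,6}  [seen]
{1,3,5,6} --b--> {1,2,3,4,5,6}  [seen]
{1,2,3,4,6} --a--> {1,2,3,4,5,6}  [seen]
{1,2,3,4,6} --b--> {1,2,3,4,5,6}  [seen]
{1,3,4,5,6} --a--> {1,2,3,4,5,6}  [seen]
{1,3,4,5,6} --b--> {1,2,3,4,5,6}  [seen]
Reachable DFA states: {1}, {3,4,6}, {1,3}, {1,2,3,4,5}, {1,2,3,4,5,6}, {1,3,4,6}, {1,3,5,6}, {1,2,3,4,6}, {1,3,4,5,6}.

9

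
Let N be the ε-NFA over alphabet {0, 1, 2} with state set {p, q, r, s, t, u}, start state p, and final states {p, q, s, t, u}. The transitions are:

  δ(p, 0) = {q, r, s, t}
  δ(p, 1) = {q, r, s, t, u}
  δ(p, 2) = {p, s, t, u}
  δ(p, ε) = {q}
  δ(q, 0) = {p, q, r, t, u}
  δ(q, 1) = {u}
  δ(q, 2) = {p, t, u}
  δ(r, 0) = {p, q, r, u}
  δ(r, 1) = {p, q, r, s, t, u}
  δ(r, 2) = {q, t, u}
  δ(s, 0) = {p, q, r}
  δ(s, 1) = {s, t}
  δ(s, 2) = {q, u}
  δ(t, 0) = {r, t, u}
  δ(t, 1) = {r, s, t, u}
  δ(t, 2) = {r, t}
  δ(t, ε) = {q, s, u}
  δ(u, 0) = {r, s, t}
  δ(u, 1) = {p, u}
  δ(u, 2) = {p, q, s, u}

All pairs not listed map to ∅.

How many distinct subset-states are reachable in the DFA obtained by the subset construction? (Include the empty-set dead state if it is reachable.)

Start state of the DFA: {p, q} (ε-closure of the NFA start).
{p, q} --0--> {p, q, r, s, t, u}  [new]
{p, q} --1--> {q, r, s, t, u}  [new]
{p, q} --2--> {p, q, s, t, u}  [new]
{p, q, r, s, t, u} --0--> {p, q, r, s, t, u}  [seen]
{p, q, r, s, t, u} --1--> {p, q, r, s, t, u}  [seen]
{p, q, r, s, t, u} --2--> {p, q, r, s, t, u}  [seen]
{q, r, s, t, u} --0--> {p, q, r, s, t, u}  [seen]
{q, r, s, t, u} --1--> {p, q, r, s, t, u}  [seen]
{q, r, s, t, u} --2--> {p, q, r, s, t, u}  [seen]
{p, q, s, t, u} --0--> {p, q, r, s, t, u}  [seen]
{p, q, s, t, u} --1--> {p, q, r, s, t, u}  [seen]
{p, q, s, t, u} --2--> {p, q, r, s, t, u}  [seen]
Reachable DFA states: {p, q}, {p, q, r, s, t, u}, {q, r, s, t, u}, {p, q, s, t, u}.

4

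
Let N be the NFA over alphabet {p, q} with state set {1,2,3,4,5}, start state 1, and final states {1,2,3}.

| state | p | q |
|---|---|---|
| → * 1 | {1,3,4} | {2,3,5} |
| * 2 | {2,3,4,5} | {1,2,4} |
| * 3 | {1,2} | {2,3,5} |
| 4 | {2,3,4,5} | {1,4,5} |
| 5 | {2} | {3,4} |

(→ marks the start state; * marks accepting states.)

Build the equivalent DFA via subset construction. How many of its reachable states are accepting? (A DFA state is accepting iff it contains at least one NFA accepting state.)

Start state of the DFA: {1}.
{1} --p--> {1,3,4}  [new]
{1} --q--> {2,3,5}  [new]
{1,3,4} --p--> {1,2,3,4,5}  [new]
{1,3,4} --q--> {1,2,3,4,5}  [seen]
{2,3,5} --p--> {1,2,3,4,5}  [seen]
{2,3,5} --q--> {1,2,3,4,5}  [seen]
{1,2,3,4,5} --p--> {1,2,3,4,5}  [seen]
{1,2,3,4,5} --q--> {1,2,3,4,5}  [seen]
Reachable DFA states: {1}, {1,3,4}, {2,3,5}, {1,2,3,4,5}.
Accepting DFA states (contain an NFA accepting state): {1}, {1,3,4}, {2,3,5}, {1,2,3,4,5}.

4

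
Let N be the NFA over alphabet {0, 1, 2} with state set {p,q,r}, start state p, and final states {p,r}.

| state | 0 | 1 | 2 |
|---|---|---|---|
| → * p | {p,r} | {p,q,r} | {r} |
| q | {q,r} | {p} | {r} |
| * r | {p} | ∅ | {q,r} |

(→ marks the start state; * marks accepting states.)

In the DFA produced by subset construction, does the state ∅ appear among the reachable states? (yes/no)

Start state of the DFA: {p}.
{p} --0--> {p,r}  [new]
{p} --1--> {p,q,r}  [new]
{p} --2--> {r}  [new]
{p,r} --0--> {p,r}  [seen]
{p,r} --1--> {p,q,r}  [seen]
{p,r} --2--> {q,r}  [new]
{p,q,r} --0--> {p,q,r}  [seen]
{p,q,r} --1--> {p,q,r}  [seen]
{p,q,r} --2--> {q,r}  [seen]
{r} --0--> {p}  [seen]
{r} --1--> ∅  [new]
{r} --2--> {q,r}  [seen]
{q,r} --0--> {p,q,r}  [seen]
{q,r} --1--> {p}  [seen]
{q,r} --2--> {q,r}  [seen]
∅ --0--> ∅  [seen]
∅ --1--> ∅  [seen]
∅ --2--> ∅  [seen]
Reachable DFA states: {p}, {p,r}, {p,q,r}, {r}, {q,r}, ∅.
∅ is among them.

yes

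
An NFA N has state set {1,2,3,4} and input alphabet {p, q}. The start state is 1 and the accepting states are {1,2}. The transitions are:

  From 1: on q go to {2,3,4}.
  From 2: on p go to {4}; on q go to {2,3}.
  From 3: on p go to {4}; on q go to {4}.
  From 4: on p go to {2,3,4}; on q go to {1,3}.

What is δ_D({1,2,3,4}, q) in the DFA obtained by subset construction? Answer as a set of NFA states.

{1,2,3,4}

δ(1,q) = {2,3,4}; δ(2,q) = {2,3}; δ(3,q) = {4}; δ(4,q) = {1,3}.
Union: {1,2,3,4}.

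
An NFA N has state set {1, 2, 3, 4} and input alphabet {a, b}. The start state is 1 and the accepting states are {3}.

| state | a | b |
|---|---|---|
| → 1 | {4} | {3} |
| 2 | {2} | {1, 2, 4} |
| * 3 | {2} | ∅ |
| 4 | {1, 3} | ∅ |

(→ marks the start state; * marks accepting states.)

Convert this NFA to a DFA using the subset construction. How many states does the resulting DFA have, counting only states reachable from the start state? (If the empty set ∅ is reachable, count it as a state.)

10

Start state of the DFA: {1}.
{1} --a--> {4}  [new]
{1} --b--> {3}  [new]
{4} --a--> {1, 3}  [new]
{4} --b--> ∅  [new]
{3} --a--> {2}  [new]
{3} --b--> ∅  [seen]
{1, 3} --a--> {2, 4}  [new]
{1, 3} --b--> {3}  [seen]
∅ --a--> ∅  [seen]
∅ --b--> ∅  [seen]
{2} --a--> {2}  [seen]
{2} --b--> {1, 2, 4}  [new]
{2, 4} --a--> {1, 2, 3}  [new]
{2, 4} --b--> {1, 2, 4}  [seen]
{1, 2, 4} --a--> {1, 2, 3, 4}  [new]
{1, 2, 4} --b--> {1, 2, 3, 4}  [seen]
{1, 2, 3} --a--> {2, 4}  [seen]
{1, 2, 3} --b--> {1, 2, 3, 4}  [seen]
{1, 2, 3, 4} --a--> {1, 2, 3, 4}  [seen]
{1, 2, 3, 4} --b--> {1, 2, 3, 4}  [seen]
Reachable DFA states: {1}, {4}, {3}, {1, 3}, ∅, {2}, {2, 4}, {1, 2, 4}, {1, 2, 3}, {1, 2, 3, 4}.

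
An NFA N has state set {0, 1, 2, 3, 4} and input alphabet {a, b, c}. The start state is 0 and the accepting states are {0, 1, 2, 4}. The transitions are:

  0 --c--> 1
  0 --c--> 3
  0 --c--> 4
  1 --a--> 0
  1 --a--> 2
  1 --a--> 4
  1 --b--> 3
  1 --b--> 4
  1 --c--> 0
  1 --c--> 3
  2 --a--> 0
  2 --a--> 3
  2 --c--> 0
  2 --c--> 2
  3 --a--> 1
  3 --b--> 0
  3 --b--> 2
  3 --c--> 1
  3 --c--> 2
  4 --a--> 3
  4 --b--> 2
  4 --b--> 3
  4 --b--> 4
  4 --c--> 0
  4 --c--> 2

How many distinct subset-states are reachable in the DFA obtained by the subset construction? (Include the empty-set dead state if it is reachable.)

Start state of the DFA: {0}.
{0} --a--> ∅  [new]
{0} --b--> ∅  [seen]
{0} --c--> {1, 3, 4}  [new]
∅ --a--> ∅  [seen]
∅ --b--> ∅  [seen]
∅ --c--> ∅  [seen]
{1, 3, 4} --a--> {0, 1, 2, 3, 4}  [new]
{1, 3, 4} --b--> {0, 2, 3, 4}  [new]
{1, 3, 4} --c--> {0, 1, 2, 3}  [new]
{0, 1, 2, 3, 4} --a--> {0, 1, 2, 3, 4}  [seen]
{0, 1, 2, 3, 4} --b--> {0, 2, 3, 4}  [seen]
{0, 1, 2, 3, 4} --c--> {0, 1, 2, 3, 4}  [seen]
{0, 2, 3, 4} --a--> {0, 1, 3}  [new]
{0, 2, 3, 4} --b--> {0, 2, 3, 4}  [seen]
{0, 2, 3, 4} --c--> {0, 1, 2, 3, 4}  [seen]
{0, 1, 2, 3} --a--> {0, 1, 2, 3, 4}  [seen]
{0, 1, 2, 3} --b--> {0, 2, 3, 4}  [seen]
{0, 1, 2, 3} --c--> {0, 1, 2, 3, 4}  [seen]
{0, 1, 3} --a--> {0, 1, 2, 4}  [new]
{0, 1, 3} --b--> {0, 2, 3, 4}  [seen]
{0, 1, 3} --c--> {0, 1, 2, 3, 4}  [seen]
{0, 1, 2, 4} --a--> {0, 2, 3, 4}  [seen]
{0, 1, 2, 4} --b--> {2, 3, 4}  [new]
{0, 1, 2, 4} --c--> {0, 1, 2, 3, 4}  [seen]
{2, 3, 4} --a--> {0, 1, 3}  [seen]
{2, 3, 4} --b--> {0, 2, 3, 4}  [seen]
{2, 3, 4} --c--> {0, 1, 2}  [new]
{0, 1, 2} --a--> {0, 2, 3, 4}  [seen]
{0, 1, 2} --b--> {3, 4}  [new]
{0, 1, 2} --c--> {0, 1, 2, 3, 4}  [seen]
{3, 4} --a--> {1, 3}  [new]
{3, 4} --b--> {0, 2, 3, 4}  [seen]
{3, 4} --c--> {0, 1, 2}  [seen]
{1, 3} --a--> {0, 1, 2, 4}  [seen]
{1, 3} --b--> {0, 2, 3, 4}  [seen]
{1, 3} --c--> {0, 1, 2, 3}  [seen]
Reachable DFA states: {0}, ∅, {1, 3, 4}, {0, 1, 2, 3, 4}, {0, 2, 3, 4}, {0, 1, 2, 3}, {0, 1, 3}, {0, 1, 2, 4}, {2, 3, 4}, {0, 1, 2}, {3, 4}, {1, 3}.

12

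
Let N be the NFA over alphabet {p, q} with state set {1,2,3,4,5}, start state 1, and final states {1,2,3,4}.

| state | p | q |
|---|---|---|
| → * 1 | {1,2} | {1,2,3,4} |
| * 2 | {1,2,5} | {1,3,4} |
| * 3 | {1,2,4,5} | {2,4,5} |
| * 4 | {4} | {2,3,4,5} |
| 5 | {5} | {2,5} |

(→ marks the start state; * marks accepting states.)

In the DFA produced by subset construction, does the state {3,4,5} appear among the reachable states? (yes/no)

Start state of the DFA: {1}.
{1} --p--> {1,2}  [new]
{1} --q--> {1,2,3,4}  [new]
{1,2} --p--> {1,2,5}  [new]
{1,2} --q--> {1,2,3,4}  [seen]
{1,2,3,4} --p--> {1,2,4,5}  [new]
{1,2,3,4} --q--> {1,2,3,4,5}  [new]
{1,2,5} --p--> {1,2,5}  [seen]
{1,2,5} --q--> {1,2,3,4,5}  [seen]
{1,2,4,5} --p--> {1,2,4,5}  [seen]
{1,2,4,5} --q--> {1,2,3,4,5}  [seen]
{1,2,3,4,5} --p--> {1,2,4,5}  [seen]
{1,2,3,4,5} --q--> {1,2,3,4,5}  [seen]
Reachable DFA states: {1}, {1,2}, {1,2,3,4}, {1,2,5}, {1,2,4,5}, {1,2,3,4,5}.
{3,4,5} is not among them.

no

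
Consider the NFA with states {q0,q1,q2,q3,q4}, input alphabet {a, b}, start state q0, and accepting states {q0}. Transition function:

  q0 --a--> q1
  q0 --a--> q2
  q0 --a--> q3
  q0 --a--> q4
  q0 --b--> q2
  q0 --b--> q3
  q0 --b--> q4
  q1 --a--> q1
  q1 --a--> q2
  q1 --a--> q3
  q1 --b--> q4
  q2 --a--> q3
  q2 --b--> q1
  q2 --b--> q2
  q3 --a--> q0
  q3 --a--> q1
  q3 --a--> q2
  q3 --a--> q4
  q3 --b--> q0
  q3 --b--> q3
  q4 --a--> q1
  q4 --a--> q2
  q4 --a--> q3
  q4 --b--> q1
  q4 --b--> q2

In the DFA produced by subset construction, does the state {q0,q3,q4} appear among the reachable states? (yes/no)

Start state of the DFA: {q0}.
{q0} --a--> {q1,q2,q3,q4}  [new]
{q0} --b--> {q2,q3,q4}  [new]
{q1,q2,q3,q4} --a--> {q0,q1,q2,q3,q4}  [new]
{q1,q2,q3,q4} --b--> {q0,q1,q2,q3,q4}  [seen]
{q2,q3,q4} --a--> {q0,q1,q2,q3,q4}  [seen]
{q2,q3,q4} --b--> {q0,q1,q2,q3}  [new]
{q0,q1,q2,q3,q4} --a--> {q0,q1,q2,q3,q4}  [seen]
{q0,q1,q2,q3,q4} --b--> {q0,q1,q2,q3,q4}  [seen]
{q0,q1,q2,q3} --a--> {q0,q1,q2,q3,q4}  [seen]
{q0,q1,q2,q3} --b--> {q0,q1,q2,q3,q4}  [seen]
Reachable DFA states: {q0}, {q1,q2,q3,q4}, {q2,q3,q4}, {q0,q1,q2,q3,q4}, {q0,q1,q2,q3}.
{q0,q3,q4} is not among them.

no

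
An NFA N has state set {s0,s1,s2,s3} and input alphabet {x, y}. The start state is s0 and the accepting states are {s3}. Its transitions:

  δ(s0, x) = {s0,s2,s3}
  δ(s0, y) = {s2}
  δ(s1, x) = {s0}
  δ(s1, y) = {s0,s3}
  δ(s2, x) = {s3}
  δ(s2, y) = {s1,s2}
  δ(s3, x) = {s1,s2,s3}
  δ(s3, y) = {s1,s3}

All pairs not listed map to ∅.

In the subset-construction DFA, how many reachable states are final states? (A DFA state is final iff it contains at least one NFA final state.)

7

Start state of the DFA: {s0}.
{s0} --x--> {s0,s2,s3}  [new]
{s0} --y--> {s2}  [new]
{s0,s2,s3} --x--> {s0,s1,s2,s3}  [new]
{s0,s2,s3} --y--> {s1,s2,s3}  [new]
{s2} --x--> {s3}  [new]
{s2} --y--> {s1,s2}  [new]
{s0,s1,s2,s3} --x--> {s0,s1,s2,s3}  [seen]
{s0,s1,s2,s3} --y--> {s0,s1,s2,s3}  [seen]
{s1,s2,s3} --x--> {s0,s1,s2,s3}  [seen]
{s1,s2,s3} --y--> {s0,s1,s2,s3}  [seen]
{s3} --x--> {s1,s2,s3}  [seen]
{s3} --y--> {s1,s3}  [new]
{s1,s2} --x--> {s0,s3}  [new]
{s1,s2} --y--> {s0,s1,s2,s3}  [seen]
{s1,s3} --x--> {s0,s1,s2,s3}  [seen]
{s1,s3} --y--> {s0,s1,s3}  [new]
{s0,s3} --x--> {s0,s1,s2,s3}  [seen]
{s0,s3} --y--> {s1,s2,s3}  [seen]
{s0,s1,s3} --x--> {s0,s1,s2,s3}  [seen]
{s0,s1,s3} --y--> {s0,s1,s2,s3}  [seen]
Reachable DFA states: {s0}, {s0,s2,s3}, {s2}, {s0,s1,s2,s3}, {s1,s2,s3}, {s3}, {s1,s2}, {s1,s3}, {s0,s3}, {s0,s1,s3}.
Accepting DFA states (contain an NFA accepting state): {s0,s2,s3}, {s0,s1,s2,s3}, {s1,s2,s3}, {s3}, {s1,s3}, {s0,s3}, {s0,s1,s3}.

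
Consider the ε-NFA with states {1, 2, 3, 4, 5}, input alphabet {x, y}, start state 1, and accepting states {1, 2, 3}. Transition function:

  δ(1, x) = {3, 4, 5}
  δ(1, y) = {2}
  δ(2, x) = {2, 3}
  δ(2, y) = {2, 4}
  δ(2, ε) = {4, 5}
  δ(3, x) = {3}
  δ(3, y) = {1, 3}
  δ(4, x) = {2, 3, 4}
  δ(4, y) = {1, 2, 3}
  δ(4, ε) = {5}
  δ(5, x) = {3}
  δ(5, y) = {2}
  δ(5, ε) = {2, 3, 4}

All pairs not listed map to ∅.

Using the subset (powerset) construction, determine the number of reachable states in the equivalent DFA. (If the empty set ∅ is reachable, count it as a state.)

Start state of the DFA: {1} (ε-closure of the NFA start).
{1} --x--> {2, 3, 4, 5}  [new]
{1} --y--> {2, 3, 4, 5}  [seen]
{2, 3, 4, 5} --x--> {2, 3, 4, 5}  [seen]
{2, 3, 4, 5} --y--> {1, 2, 3, 4, 5}  [new]
{1, 2, 3, 4, 5} --x--> {2, 3, 4, 5}  [seen]
{1, 2, 3, 4, 5} --y--> {1, 2, 3, 4, 5}  [seen]
Reachable DFA states: {1}, {2, 3, 4, 5}, {1, 2, 3, 4, 5}.

3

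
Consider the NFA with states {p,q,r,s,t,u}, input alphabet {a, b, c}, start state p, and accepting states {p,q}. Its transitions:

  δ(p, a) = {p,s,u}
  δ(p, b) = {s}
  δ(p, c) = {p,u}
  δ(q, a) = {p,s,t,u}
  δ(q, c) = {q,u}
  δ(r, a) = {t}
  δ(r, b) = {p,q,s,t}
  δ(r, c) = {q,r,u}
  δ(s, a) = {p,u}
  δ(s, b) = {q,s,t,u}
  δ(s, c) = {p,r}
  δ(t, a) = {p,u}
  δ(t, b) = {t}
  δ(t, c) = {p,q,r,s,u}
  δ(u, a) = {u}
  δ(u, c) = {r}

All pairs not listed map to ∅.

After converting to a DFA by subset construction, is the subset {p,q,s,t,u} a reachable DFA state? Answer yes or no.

yes

Start state of the DFA: {p}.
{p} --a--> {p,s,u}  [new]
{p} --b--> {s}  [new]
{p} --c--> {p,u}  [new]
{p,s,u} --a--> {p,s,u}  [seen]
{p,s,u} --b--> {q,s,t,u}  [new]
{p,s,u} --c--> {p,r,u}  [new]
{s} --a--> {p,u}  [seen]
{s} --b--> {q,s,t,u}  [seen]
{s} --c--> {p,r}  [new]
{p,u} --a--> {p,s,u}  [seen]
{p,u} --b--> {s}  [seen]
{p,u} --c--> {p,r,u}  [seen]
{q,s,t,u} --a--> {p,s,t,u}  [new]
{q,s,t,u} --b--> {q,s,t,u}  [seen]
{q,s,t,u} --c--> {p,q,r,s,u}  [new]
{p,r,u} --a--> {p,s,t,u}  [seen]
{p,r,u} --b--> {p,q,s,t}  [new]
{p,r,u} --c--> {p,q,r,u}  [new]
{p,r} --a--> {p,s,t,u}  [seen]
{p,r} --b--> {p,q,s,t}  [seen]
{p,r} --c--> {p,q,r,u}  [seen]
{p,s,t,u} --a--> {p,s,u}  [seen]
{p,s,t,u} --b--> {q,s,t,u}  [seen]
{p,s,t,u} --c--> {p,q,r,s,u}  [seen]
{p,q,r,s,u} --a--> {p,s,t,u}  [seen]
{p,q,r,s,u} --b--> {p,q,s,t,u}  [new]
{p,q,r,s,u} --c--> {p,q,r,u}  [seen]
{p,q,s,t} --a--> {p,s,t,u}  [seen]
{p,q,s,t} --b--> {q,s,t,u}  [seen]
{p,q,s,t} --c--> {p,q,r,s,u}  [seen]
{p,q,r,u} --a--> {p,s,t,u}  [seen]
{p,q,r,u} --b--> {p,q,s,t}  [seen]
{p,q,r,u} --c--> {p,q,r,u}  [seen]
{p,q,s,t,u} --a--> {p,s,t,u}  [seen]
{p,q,s,t,u} --b--> {q,s,t,u}  [seen]
{p,q,s,t,u} --c--> {p,q,r,s,u}  [seen]
Reachable DFA states: {p}, {p,s,u}, {s}, {p,u}, {q,s,t,u}, {p,r,u}, {p,r}, {p,s,t,u}, {p,q,r,s,u}, {p,q,s,t}, {p,q,r,u}, {p,q,s,t,u}.
{p,q,s,t,u} is among them.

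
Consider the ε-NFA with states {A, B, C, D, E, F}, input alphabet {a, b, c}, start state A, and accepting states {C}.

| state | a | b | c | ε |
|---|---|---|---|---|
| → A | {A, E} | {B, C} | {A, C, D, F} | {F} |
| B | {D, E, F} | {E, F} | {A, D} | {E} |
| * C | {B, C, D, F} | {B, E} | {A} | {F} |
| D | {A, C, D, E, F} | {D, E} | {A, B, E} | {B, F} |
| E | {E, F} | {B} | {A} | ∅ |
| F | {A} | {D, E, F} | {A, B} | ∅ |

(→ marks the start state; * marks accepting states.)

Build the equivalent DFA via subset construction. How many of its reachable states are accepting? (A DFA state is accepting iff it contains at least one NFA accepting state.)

2

Start state of the DFA: {A, F} (ε-closure of the NFA start).
{A, F} --a--> {A, E, F}  [new]
{A, F} --b--> {B, C, D, E, F}  [new]
{A, F} --c--> {A, B, C, D, E, F}  [new]
{A, E, F} --a--> {A, E, F}  [seen]
{A, E, F} --b--> {B, C, D, E, F}  [seen]
{A, E, F} --c--> {A, B, C, D, E, F}  [seen]
{B, C, D, E, F} --a--> {A, B, C, D, E, F}  [seen]
{B, C, D, E, F} --b--> {B, D, E, F}  [new]
{B, C, D, E, F} --c--> {A, B, D, E, F}  [new]
{A, B, C, D, E, F} --a--> {A, B, C, D, E, F}  [seen]
{A, B, C, D, E, F} --b--> {B, C, D, E, F}  [seen]
{A, B, C, D, E, F} --c--> {A, B, C, D, E, F}  [seen]
{B, D, E, F} --a--> {A, B, C, D, E, F}  [seen]
{B, D, E, F} --b--> {B, D, E, F}  [seen]
{B, D, E, F} --c--> {A, B, D, E, F}  [seen]
{A, B, D, E, F} --a--> {A, B, C, D, E, F}  [seen]
{A, B, D, E, F} --b--> {B, C, D, E, F}  [seen]
{A, B, D, E, F} --c--> {A, B, C, D, E, F}  [seen]
Reachable DFA states: {A, F}, {A, E, F}, {B, C, D, E, F}, {A, B, C, D, E, F}, {B, D, E, F}, {A, B, D, E, F}.
Accepting DFA states (contain an NFA accepting state): {B, C, D, E, F}, {A, B, C, D, E, F}.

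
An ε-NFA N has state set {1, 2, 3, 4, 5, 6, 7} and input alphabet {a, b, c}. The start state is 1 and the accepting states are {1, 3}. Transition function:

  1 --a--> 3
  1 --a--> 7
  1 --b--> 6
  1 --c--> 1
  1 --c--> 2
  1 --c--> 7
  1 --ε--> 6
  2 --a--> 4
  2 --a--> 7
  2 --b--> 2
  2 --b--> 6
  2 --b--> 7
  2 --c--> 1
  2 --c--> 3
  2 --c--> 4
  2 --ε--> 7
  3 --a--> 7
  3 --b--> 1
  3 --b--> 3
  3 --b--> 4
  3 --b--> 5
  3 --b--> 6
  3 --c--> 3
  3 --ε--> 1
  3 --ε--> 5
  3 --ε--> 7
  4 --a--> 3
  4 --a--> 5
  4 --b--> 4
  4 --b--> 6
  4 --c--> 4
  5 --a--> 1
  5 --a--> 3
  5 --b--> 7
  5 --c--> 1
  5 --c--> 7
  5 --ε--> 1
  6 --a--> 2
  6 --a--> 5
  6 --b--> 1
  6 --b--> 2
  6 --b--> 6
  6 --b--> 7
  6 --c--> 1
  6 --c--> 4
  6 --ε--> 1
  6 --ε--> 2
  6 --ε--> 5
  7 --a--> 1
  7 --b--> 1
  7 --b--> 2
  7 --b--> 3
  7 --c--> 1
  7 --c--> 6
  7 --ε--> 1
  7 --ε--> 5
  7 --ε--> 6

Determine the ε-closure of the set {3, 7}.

{1, 2, 3, 5, 6, 7}

Begin with {3, 7}.
3 →ε {1, 5, 7}; add 1, 5.
1 →ε {6}; add 6.
6 →ε {1, 2, 5}; add 2.
ε-closure = {1, 2, 3, 5, 6, 7}.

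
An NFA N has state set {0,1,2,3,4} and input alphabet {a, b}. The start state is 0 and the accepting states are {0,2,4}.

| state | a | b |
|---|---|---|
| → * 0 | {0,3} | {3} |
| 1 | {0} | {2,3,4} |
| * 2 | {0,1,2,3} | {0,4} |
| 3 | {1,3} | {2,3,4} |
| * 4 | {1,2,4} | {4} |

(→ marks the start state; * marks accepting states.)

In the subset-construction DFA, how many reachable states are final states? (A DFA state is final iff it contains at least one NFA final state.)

Start state of the DFA: {0}.
{0} --a--> {0,3}  [new]
{0} --b--> {3}  [new]
{0,3} --a--> {0,1,3}  [new]
{0,3} --b--> {2,3,4}  [new]
{3} --a--> {1,3}  [new]
{3} --b--> {2,3,4}  [seen]
{0,1,3} --a--> {0,1,3}  [seen]
{0,1,3} --b--> {2,3,4}  [seen]
{2,3,4} --a--> {0,1,2,3,4}  [new]
{2,3,4} --b--> {0,2,3,4}  [new]
{1,3} --a--> {0,1,3}  [seen]
{1,3} --b--> {2,3,4}  [seen]
{0,1,2,3,4} --a--> {0,1,2,3,4}  [seen]
{0,1,2,3,4} --b--> {0,2,3,4}  [seen]
{0,2,3,4} --a--> {0,1,2,3,4}  [seen]
{0,2,3,4} --b--> {0,2,3,4}  [seen]
Reachable DFA states: {0}, {0,3}, {3}, {0,1,3}, {2,3,4}, {1,3}, {0,1,2,3,4}, {0,2,3,4}.
Accepting DFA states (contain an NFA accepting state): {0}, {0,3}, {0,1,3}, {2,3,4}, {0,1,2,3,4}, {0,2,3,4}.

6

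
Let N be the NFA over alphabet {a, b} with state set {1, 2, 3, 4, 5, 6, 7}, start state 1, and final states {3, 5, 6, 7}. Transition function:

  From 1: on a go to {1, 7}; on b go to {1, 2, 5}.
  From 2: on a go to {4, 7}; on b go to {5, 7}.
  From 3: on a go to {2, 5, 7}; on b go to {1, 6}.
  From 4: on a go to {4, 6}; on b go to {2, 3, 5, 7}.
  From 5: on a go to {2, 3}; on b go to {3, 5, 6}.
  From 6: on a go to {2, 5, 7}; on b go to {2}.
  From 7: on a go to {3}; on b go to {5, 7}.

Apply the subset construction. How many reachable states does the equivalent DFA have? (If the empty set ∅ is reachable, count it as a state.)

11

Start state of the DFA: {1}.
{1} --a--> {1, 7}  [new]
{1} --b--> {1, 2, 5}  [new]
{1, 7} --a--> {1, 3, 7}  [new]
{1, 7} --b--> {1, 2, 5, 7}  [new]
{1, 2, 5} --a--> {1, 2, 3, 4, 7}  [new]
{1, 2, 5} --b--> {1, 2, 3, 5, 6, 7}  [new]
{1, 3, 7} --a--> {1, 2, 3, 5, 7}  [new]
{1, 3, 7} --b--> {1, 2, 5, 6, 7}  [new]
{1, 2, 5, 7} --a--> {1, 2, 3, 4, 7}  [seen]
{1, 2, 5, 7} --b--> {1, 2, 3, 5, 6, 7}  [seen]
{1, 2, 3, 4, 7} --a--> {1, 2, 3, 4, 5, 6, 7}  [new]
{1, 2, 3, 4, 7} --b--> {1, 2, 3, 5, 6, 7}  [seen]
{1, 2, 3, 5, 6, 7} --a--> {1, 2, 3, 4, 5, 7}  [new]
{1, 2, 3, 5, 6, 7} --b--> {1, 2, 3, 5, 6, 7}  [seen]
{1, 2, 3, 5, 7} --a--> {1, 2, 3, 4, 5, 7}  [seen]
{1, 2, 3, 5, 7} --b--> {1, 2, 3, 5, 6, 7}  [seen]
{1, 2, 5, 6, 7} --a--> {1, 2, 3, 4, 5, 7}  [seen]
{1, 2, 5, 6, 7} --b--> {1, 2, 3, 5, 6, 7}  [seen]
{1, 2, 3, 4, 5, 6, 7} --a--> {1, 2, 3, 4, 5, 6, 7}  [seen]
{1, 2, 3, 4, 5, 6, 7} --b--> {1, 2, 3, 5, 6, 7}  [seen]
{1, 2, 3, 4, 5, 7} --a--> {1, 2, 3, 4, 5, 6, 7}  [seen]
{1, 2, 3, 4, 5, 7} --b--> {1, 2, 3, 5, 6, 7}  [seen]
Reachable DFA states: {1}, {1, 7}, {1, 2, 5}, {1, 3, 7}, {1, 2, 5, 7}, {1, 2, 3, 4, 7}, {1, 2, 3, 5, 6, 7}, {1, 2, 3, 5, 7}, {1, 2, 5, 6, 7}, {1, 2, 3, 4, 5, 6, 7}, {1, 2, 3, 4, 5, 7}.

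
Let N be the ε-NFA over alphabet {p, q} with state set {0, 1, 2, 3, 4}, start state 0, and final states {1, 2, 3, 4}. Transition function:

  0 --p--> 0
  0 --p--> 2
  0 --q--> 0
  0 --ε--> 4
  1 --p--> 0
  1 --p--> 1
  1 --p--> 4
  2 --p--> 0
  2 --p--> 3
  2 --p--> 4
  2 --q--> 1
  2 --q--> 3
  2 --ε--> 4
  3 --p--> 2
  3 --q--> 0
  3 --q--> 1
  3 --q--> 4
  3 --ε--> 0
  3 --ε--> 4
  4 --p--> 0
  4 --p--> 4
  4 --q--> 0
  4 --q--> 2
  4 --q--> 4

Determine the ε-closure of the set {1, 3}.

Begin with {1, 3}.
3 →ε {0, 4}; add 0, 4.
ε-closure = {0, 1, 3, 4}.

{0, 1, 3, 4}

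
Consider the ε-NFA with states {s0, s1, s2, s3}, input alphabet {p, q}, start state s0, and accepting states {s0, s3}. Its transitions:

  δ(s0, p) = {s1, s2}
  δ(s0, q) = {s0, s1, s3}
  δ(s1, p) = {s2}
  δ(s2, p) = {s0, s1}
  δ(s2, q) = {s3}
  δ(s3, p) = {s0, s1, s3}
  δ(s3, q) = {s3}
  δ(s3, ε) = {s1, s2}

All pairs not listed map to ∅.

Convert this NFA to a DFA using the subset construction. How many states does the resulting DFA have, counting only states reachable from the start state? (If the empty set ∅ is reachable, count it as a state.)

5

Start state of the DFA: {s0} (ε-closure of the NFA start).
{s0} --p--> {s1, s2}  [new]
{s0} --q--> {s0, s1, s2, s3}  [new]
{s1, s2} --p--> {s0, s1, s2}  [new]
{s1, s2} --q--> {s1, s2, s3}  [new]
{s0, s1, s2, s3} --p--> {s0, s1, s2, s3}  [seen]
{s0, s1, s2, s3} --q--> {s0, s1, s2, s3}  [seen]
{s0, s1, s2} --p--> {s0, s1, s2}  [seen]
{s0, s1, s2} --q--> {s0, s1, s2, s3}  [seen]
{s1, s2, s3} --p--> {s0, s1, s2, s3}  [seen]
{s1, s2, s3} --q--> {s1, s2, s3}  [seen]
Reachable DFA states: {s0}, {s1, s2}, {s0, s1, s2, s3}, {s0, s1, s2}, {s1, s2, s3}.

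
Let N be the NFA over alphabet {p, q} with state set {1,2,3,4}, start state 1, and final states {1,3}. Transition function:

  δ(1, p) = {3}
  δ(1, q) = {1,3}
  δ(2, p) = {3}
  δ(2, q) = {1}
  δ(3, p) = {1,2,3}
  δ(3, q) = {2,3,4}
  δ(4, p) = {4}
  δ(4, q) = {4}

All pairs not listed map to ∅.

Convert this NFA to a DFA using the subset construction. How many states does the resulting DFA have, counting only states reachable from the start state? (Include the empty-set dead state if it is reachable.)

Start state of the DFA: {1}.
{1} --p--> {3}  [new]
{1} --q--> {1,3}  [new]
{3} --p--> {1,2,3}  [new]
{3} --q--> {2,3,4}  [new]
{1,3} --p--> {1,2,3}  [seen]
{1,3} --q--> {1,2,3,4}  [new]
{1,2,3} --p--> {1,2,3}  [seen]
{1,2,3} --q--> {1,2,3,4}  [seen]
{2,3,4} --p--> {1,2,3,4}  [seen]
{2,3,4} --q--> {1,2,3,4}  [seen]
{1,2,3,4} --p--> {1,2,3,4}  [seen]
{1,2,3,4} --q--> {1,2,3,4}  [seen]
Reachable DFA states: {1}, {3}, {1,3}, {1,2,3}, {2,3,4}, {1,2,3,4}.

6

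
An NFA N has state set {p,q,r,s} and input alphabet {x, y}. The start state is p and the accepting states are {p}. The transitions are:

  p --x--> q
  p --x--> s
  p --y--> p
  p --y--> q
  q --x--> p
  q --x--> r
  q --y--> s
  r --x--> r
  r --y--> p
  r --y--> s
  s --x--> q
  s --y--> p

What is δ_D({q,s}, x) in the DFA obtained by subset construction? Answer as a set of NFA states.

δ(q,x) = {p,r}; δ(s,x) = {q}.
Union: {p,q,r}.

{p,q,r}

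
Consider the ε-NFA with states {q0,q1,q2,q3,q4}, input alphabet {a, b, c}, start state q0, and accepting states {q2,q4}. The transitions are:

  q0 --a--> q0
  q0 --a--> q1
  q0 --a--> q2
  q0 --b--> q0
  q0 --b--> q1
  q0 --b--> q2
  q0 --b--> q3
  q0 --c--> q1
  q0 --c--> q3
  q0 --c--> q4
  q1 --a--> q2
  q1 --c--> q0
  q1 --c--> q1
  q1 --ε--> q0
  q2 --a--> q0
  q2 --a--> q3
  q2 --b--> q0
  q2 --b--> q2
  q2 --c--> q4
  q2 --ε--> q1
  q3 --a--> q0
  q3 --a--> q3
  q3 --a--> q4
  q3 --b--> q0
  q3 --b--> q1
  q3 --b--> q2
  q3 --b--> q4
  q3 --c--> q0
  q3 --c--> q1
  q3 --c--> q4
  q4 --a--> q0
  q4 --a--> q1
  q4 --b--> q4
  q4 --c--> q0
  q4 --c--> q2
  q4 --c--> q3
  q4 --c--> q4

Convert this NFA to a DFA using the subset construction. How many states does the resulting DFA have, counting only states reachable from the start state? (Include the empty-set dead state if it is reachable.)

Start state of the DFA: {q0} (ε-closure of the NFA start).
{q0} --a--> {q0,q1,q2}  [new]
{q0} --b--> {q0,q1,q2,q3}  [new]
{q0} --c--> {q0,q1,q3,q4}  [new]
{q0,q1,q2} --a--> {q0,q1,q2,q3}  [seen]
{q0,q1,q2} --b--> {q0,q1,q2,q3}  [seen]
{q0,q1,q2} --c--> {q0,q1,q3,q4}  [seen]
{q0,q1,q2,q3} --a--> {q0,q1,q2,q3,q4}  [new]
{q0,q1,q2,q3} --b--> {q0,q1,q2,q3,q4}  [seen]
{q0,q1,q2,q3} --c--> {q0,q1,q3,q4}  [seen]
{q0,q1,q3,q4} --a--> {q0,q1,q2,q3,q4}  [seen]
{q0,q1,q3,q4} --b--> {q0,q1,q2,q3,q4}  [seen]
{q0,q1,q3,q4} --c--> {q0,q1,q2,q3,q4}  [seen]
{q0,q1,q2,q3,q4} --a--> {q0,q1,q2,q3,q4}  [seen]
{q0,q1,q2,q3,q4} --b--> {q0,q1,q2,q3,q4}  [seen]
{q0,q1,q2,q3,q4} --c--> {q0,q1,q2,q3,q4}  [seen]
Reachable DFA states: {q0}, {q0,q1,q2}, {q0,q1,q2,q3}, {q0,q1,q3,q4}, {q0,q1,q2,q3,q4}.

5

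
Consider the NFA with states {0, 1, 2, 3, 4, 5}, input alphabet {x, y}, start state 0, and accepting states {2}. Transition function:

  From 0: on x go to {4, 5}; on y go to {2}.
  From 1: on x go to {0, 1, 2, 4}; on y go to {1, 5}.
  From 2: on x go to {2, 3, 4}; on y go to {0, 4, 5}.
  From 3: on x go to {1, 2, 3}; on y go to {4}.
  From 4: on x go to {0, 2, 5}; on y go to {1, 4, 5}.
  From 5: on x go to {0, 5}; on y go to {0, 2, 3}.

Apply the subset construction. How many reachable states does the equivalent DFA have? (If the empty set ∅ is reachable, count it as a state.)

Start state of the DFA: {0}.
{0} --x--> {4, 5}  [new]
{0} --y--> {2}  [new]
{4, 5} --x--> {0, 2, 5}  [new]
{4, 5} --y--> {0, 1, 2, 3, 4, 5}  [new]
{2} --x--> {2, 3, 4}  [new]
{2} --y--> {0, 4, 5}  [new]
{0, 2, 5} --x--> {0, 2, 3, 4, 5}  [new]
{0, 2, 5} --y--> {0, 2, 3, 4, 5}  [seen]
{0, 1, 2, 3, 4, 5} --x--> {0, 1, 2, 3, 4, 5}  [seen]
{0, 1, 2, 3, 4, 5} --y--> {0, 1, 2, 3, 4, 5}  [seen]
{2, 3, 4} --x--> {0, 1, 2, 3, 4, 5}  [seen]
{2, 3, 4} --y--> {0, 1, 4, 5}  [new]
{0, 4, 5} --x--> {0, 2, 4, 5}  [new]
{0, 4, 5} --y--> {0, 1, 2, 3, 4, 5}  [seen]
{0, 2, 3, 4, 5} --x--> {0, 1, 2, 3, 4, 5}  [seen]
{0, 2, 3, 4, 5} --y--> {0, 1, 2, 3, 4, 5}  [seen]
{0, 1, 4, 5} --x--> {0, 1, 2, 4, 5}  [new]
{0, 1, 4, 5} --y--> {0, 1, 2, 3, 4, 5}  [seen]
{0, 2, 4, 5} --x--> {0, 2, 3, 4, 5}  [seen]
{0, 2, 4, 5} --y--> {0, 1, 2, 3, 4, 5}  [seen]
{0, 1, 2, 4, 5} --x--> {0, 1, 2, 3, 4, 5}  [seen]
{0, 1, 2, 4, 5} --y--> {0, 1, 2, 3, 4, 5}  [seen]
Reachable DFA states: {0}, {4, 5}, {2}, {0, 2, 5}, {0, 1, 2, 3, 4, 5}, {2, 3, 4}, {0, 4, 5}, {0, 2, 3, 4, 5}, {0, 1, 4, 5}, {0, 2, 4, 5}, {0, 1, 2, 4, 5}.

11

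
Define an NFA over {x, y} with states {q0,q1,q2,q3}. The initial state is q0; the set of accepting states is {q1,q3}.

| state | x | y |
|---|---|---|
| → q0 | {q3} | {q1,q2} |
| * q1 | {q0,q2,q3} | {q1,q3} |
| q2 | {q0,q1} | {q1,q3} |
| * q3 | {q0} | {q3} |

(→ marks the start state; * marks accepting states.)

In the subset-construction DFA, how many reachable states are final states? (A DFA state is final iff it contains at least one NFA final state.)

7

Start state of the DFA: {q0}.
{q0} --x--> {q3}  [new]
{q0} --y--> {q1,q2}  [new]
{q3} --x--> {q0}  [seen]
{q3} --y--> {q3}  [seen]
{q1,q2} --x--> {q0,q1,q2,q3}  [new]
{q1,q2} --y--> {q1,q3}  [new]
{q0,q1,q2,q3} --x--> {q0,q1,q2,q3}  [seen]
{q0,q1,q2,q3} --y--> {q1,q2,q3}  [new]
{q1,q3} --x--> {q0,q2,q3}  [new]
{q1,q3} --y--> {q1,q3}  [seen]
{q1,q2,q3} --x--> {q0,q1,q2,q3}  [seen]
{q1,q2,q3} --y--> {q1,q3}  [seen]
{q0,q2,q3} --x--> {q0,q1,q3}  [new]
{q0,q2,q3} --y--> {q1,q2,q3}  [seen]
{q0,q1,q3} --x--> {q0,q2,q3}  [seen]
{q0,q1,q3} --y--> {q1,q2,q3}  [seen]
Reachable DFA states: {q0}, {q3}, {q1,q2}, {q0,q1,q2,q3}, {q1,q3}, {q1,q2,q3}, {q0,q2,q3}, {q0,q1,q3}.
Accepting DFA states (contain an NFA accepting state): {q3}, {q1,q2}, {q0,q1,q2,q3}, {q1,q3}, {q1,q2,q3}, {q0,q2,q3}, {q0,q1,q3}.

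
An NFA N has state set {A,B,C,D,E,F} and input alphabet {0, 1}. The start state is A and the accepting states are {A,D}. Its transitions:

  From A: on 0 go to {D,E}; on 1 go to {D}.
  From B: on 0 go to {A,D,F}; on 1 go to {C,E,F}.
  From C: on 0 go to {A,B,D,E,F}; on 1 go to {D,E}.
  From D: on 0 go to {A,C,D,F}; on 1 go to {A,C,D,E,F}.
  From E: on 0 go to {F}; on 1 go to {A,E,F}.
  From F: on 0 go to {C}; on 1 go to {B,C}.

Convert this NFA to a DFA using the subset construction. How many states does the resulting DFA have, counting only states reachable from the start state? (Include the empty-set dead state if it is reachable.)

6

Start state of the DFA: {A}.
{A} --0--> {D,E}  [new]
{A} --1--> {D}  [new]
{D,E} --0--> {A,C,D,F}  [new]
{D,E} --1--> {A,C,D,E,F}  [new]
{D} --0--> {A,C,D,F}  [seen]
{D} --1--> {A,C,D,E,F}  [seen]
{A,C,D,F} --0--> {A,B,C,D,E,F}  [new]
{A,C,D,F} --1--> {A,B,C,D,E,F}  [seen]
{A,C,D,E,F} --0--> {A,B,C,D,E,F}  [seen]
{A,C,D,E,F} --1--> {A,B,C,D,E,F}  [seen]
{A,B,C,D,E,F} --0--> {A,B,C,D,E,F}  [seen]
{A,B,C,D,E,F} --1--> {A,B,C,D,E,F}  [seen]
Reachable DFA states: {A}, {D,E}, {D}, {A,C,D,F}, {A,C,D,E,F}, {A,B,C,D,E,F}.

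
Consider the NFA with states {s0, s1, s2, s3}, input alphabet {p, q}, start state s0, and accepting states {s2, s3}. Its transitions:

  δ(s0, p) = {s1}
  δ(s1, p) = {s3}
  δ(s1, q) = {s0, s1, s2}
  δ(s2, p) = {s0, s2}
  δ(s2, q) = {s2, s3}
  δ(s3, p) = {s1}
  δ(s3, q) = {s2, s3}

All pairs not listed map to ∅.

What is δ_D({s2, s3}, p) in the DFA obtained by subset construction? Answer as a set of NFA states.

δ(s2,p) = {s0, s2}; δ(s3,p) = {s1}.
Union: {s0, s1, s2}.

{s0, s1, s2}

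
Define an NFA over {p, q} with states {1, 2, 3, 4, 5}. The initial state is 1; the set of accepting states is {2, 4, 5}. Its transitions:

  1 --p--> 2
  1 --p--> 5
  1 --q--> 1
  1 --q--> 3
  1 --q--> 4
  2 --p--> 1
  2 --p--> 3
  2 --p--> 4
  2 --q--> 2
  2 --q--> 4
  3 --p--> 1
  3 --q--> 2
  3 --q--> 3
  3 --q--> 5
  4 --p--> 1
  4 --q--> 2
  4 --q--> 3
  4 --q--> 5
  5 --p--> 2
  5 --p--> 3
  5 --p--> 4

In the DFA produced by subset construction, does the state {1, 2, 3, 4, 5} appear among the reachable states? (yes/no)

yes

Start state of the DFA: {1}.
{1} --p--> {2, 5}  [new]
{1} --q--> {1, 3, 4}  [new]
{2, 5} --p--> {1, 2, 3, 4}  [new]
{2, 5} --q--> {2, 4}  [new]
{1, 3, 4} --p--> {1, 2, 5}  [new]
{1, 3, 4} --q--> {1, 2, 3, 4, 5}  [new]
{1, 2, 3, 4} --p--> {1, 2, 3, 4, 5}  [seen]
{1, 2, 3, 4} --q--> {1, 2, 3, 4, 5}  [seen]
{2, 4} --p--> {1, 3, 4}  [seen]
{2, 4} --q--> {2, 3, 4, 5}  [new]
{1, 2, 5} --p--> {1, 2, 3, 4, 5}  [seen]
{1, 2, 5} --q--> {1, 2, 3, 4}  [seen]
{1, 2, 3, 4, 5} --p--> {1, 2, 3, 4, 5}  [seen]
{1, 2, 3, 4, 5} --q--> {1, 2, 3, 4, 5}  [seen]
{2, 3, 4, 5} --p--> {1, 2, 3, 4}  [seen]
{2, 3, 4, 5} --q--> {2, 3, 4, 5}  [seen]
Reachable DFA states: {1}, {2, 5}, {1, 3, 4}, {1, 2, 3, 4}, {2, 4}, {1, 2, 5}, {1, 2, 3, 4, 5}, {2, 3, 4, 5}.
{1, 2, 3, 4, 5} is among them.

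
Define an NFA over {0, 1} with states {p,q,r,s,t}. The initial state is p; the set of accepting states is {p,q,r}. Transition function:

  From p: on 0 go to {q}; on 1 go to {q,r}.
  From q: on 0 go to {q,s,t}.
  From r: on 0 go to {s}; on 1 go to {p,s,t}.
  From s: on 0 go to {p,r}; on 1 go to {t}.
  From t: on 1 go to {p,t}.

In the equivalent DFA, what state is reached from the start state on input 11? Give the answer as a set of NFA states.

{p,s,t}

Start: {p}.
δ(p,1) = {q,r}.
Union: {q,r}.
After 1: {q,r}.
δ(q,1) = ∅; δ(r,1) = {p,s,t}.
Union: {p,s,t}.
After 1: {p,s,t}.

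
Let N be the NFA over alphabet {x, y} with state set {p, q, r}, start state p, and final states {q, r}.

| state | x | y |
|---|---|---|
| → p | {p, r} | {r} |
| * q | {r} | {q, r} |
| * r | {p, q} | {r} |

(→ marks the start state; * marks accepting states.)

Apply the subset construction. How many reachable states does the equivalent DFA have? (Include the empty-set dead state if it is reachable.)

Start state of the DFA: {p}.
{p} --x--> {p, r}  [new]
{p} --y--> {r}  [new]
{p, r} --x--> {p, q, r}  [new]
{p, r} --y--> {r}  [seen]
{r} --x--> {p, q}  [new]
{r} --y--> {r}  [seen]
{p, q, r} --x--> {p, q, r}  [seen]
{p, q, r} --y--> {q, r}  [new]
{p, q} --x--> {p, r}  [seen]
{p, q} --y--> {q, r}  [seen]
{q, r} --x--> {p, q, r}  [seen]
{q, r} --y--> {q, r}  [seen]
Reachable DFA states: {p}, {p, r}, {r}, {p, q, r}, {p, q}, {q, r}.

6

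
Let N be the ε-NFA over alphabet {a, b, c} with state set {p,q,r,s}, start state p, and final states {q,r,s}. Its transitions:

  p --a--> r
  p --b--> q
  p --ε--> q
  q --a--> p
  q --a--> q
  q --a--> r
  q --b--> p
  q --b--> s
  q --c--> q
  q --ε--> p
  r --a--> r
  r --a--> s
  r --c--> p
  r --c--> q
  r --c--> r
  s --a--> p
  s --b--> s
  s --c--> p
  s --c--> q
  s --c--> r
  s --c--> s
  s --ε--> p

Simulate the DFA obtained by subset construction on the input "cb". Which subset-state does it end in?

Start: {p,q}.
δ(p,c) = ∅; δ(q,c) = {q}.
Union: {q}.
ε-closure gives {p,q}.
After c: {p,q}.
δ(p,b) = {q}; δ(q,b) = {p,s}.
Union: {p,q,s}.
After b: {p,q,s}.

{p,q,s}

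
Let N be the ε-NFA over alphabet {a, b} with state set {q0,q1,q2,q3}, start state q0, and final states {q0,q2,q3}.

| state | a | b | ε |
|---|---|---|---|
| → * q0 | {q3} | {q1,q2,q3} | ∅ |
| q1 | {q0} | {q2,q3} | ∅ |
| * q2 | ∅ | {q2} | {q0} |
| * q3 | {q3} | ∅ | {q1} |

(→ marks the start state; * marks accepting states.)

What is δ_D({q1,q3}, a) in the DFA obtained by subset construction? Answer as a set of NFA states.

{q0,q1,q3}

δ(q1,a) = {q0}; δ(q3,a) = {q3}.
Union: {q0,q3}.
ε-closure gives {q0,q1,q3}.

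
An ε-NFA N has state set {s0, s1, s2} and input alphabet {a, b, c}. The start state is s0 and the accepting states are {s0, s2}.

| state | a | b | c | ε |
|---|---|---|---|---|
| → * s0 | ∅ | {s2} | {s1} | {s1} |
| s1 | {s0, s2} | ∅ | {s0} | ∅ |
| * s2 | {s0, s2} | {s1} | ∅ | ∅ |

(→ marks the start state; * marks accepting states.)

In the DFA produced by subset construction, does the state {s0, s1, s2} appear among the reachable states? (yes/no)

yes

Start state of the DFA: {s0, s1} (ε-closure of the NFA start).
{s0, s1} --a--> {s0, s1, s2}  [new]
{s0, s1} --b--> {s2}  [new]
{s0, s1} --c--> {s0, s1}  [seen]
{s0, s1, s2} --a--> {s0, s1, s2}  [seen]
{s0, s1, s2} --b--> {s1, s2}  [new]
{s0, s1, s2} --c--> {s0, s1}  [seen]
{s2} --a--> {s0, s1, s2}  [seen]
{s2} --b--> {s1}  [new]
{s2} --c--> ∅  [new]
{s1, s2} --a--> {s0, s1, s2}  [seen]
{s1, s2} --b--> {s1}  [seen]
{s1, s2} --c--> {s0, s1}  [seen]
{s1} --a--> {s0, s1, s2}  [seen]
{s1} --b--> ∅  [seen]
{s1} --c--> {s0, s1}  [seen]
∅ --a--> ∅  [seen]
∅ --b--> ∅  [seen]
∅ --c--> ∅  [seen]
Reachable DFA states: {s0, s1}, {s0, s1, s2}, {s2}, {s1, s2}, {s1}, ∅.
{s0, s1, s2} is among them.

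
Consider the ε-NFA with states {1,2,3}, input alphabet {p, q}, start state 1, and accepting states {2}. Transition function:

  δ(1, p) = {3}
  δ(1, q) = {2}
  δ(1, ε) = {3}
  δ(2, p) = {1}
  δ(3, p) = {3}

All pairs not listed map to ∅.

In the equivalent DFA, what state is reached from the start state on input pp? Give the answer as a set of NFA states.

{3}

Start: {1,3}.
δ(1,p) = {3}; δ(3,p) = {3}.
Union: {3}.
After p: {3}.
δ(3,p) = {3}.
Union: {3}.
After p: {3}.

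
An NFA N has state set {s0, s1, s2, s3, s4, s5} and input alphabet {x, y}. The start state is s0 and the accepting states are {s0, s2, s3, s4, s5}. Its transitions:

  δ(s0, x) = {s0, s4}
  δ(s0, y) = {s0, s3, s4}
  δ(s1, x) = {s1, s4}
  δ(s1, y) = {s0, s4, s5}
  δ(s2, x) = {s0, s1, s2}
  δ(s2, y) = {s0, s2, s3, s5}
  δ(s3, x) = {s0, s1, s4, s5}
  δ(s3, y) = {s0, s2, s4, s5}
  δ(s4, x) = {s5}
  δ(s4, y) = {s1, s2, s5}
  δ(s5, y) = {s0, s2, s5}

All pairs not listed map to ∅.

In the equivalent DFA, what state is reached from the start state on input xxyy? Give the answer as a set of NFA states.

Start: {s0}.
δ(s0,x) = {s0, s4}.
Union: {s0, s4}.
After x: {s0, s4}.
δ(s0,x) = {s0, s4}; δ(s4,x) = {s5}.
Union: {s0, s4, s5}.
After x: {s0, s4, s5}.
δ(s0,y) = {s0, s3, s4}; δ(s4,y) = {s1, s2, s5}; δ(s5,y) = {s0, s2, s5}.
Union: {s0, s1, s2, s3, s4, s5}.
After y: {s0, s1, s2, s3, s4, s5}.
δ(s0,y) = {s0, s3, s4}; δ(s1,y) = {s0, s4, s5}; δ(s2,y) = {s0, s2, s3, s5}; δ(s3,y) = {s0, s2, s4, s5}; δ(s4,y) = {s1, s2, s5}; δ(s5,y) = {s0, s2, s5}.
Union: {s0, s1, s2, s3, s4, s5}.
After y: {s0, s1, s2, s3, s4, s5}.

{s0, s1, s2, s3, s4, s5}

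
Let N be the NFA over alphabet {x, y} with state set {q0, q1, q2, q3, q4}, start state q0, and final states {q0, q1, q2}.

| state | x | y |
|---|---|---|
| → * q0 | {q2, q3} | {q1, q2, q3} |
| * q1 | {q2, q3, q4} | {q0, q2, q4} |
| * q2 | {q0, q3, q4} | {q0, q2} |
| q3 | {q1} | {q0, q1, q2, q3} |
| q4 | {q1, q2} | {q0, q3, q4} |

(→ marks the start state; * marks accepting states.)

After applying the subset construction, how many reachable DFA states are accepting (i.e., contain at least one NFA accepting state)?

Start state of the DFA: {q0}.
{q0} --x--> {q2, q3}  [new]
{q0} --y--> {q1, q2, q3}  [new]
{q2, q3} --x--> {q0, q1, q3, q4}  [new]
{q2, q3} --y--> {q0, q1, q2, q3}  [new]
{q1, q2, q3} --x--> {q0, q1, q2, q3, q4}  [new]
{q1, q2, q3} --y--> {q0, q1, q2, q3, q4}  [seen]
{q0, q1, q3, q4} --x--> {q1, q2, q3, q4}  [new]
{q0, q1, q3, q4} --y--> {q0, q1, q2, q3, q4}  [seen]
{q0, q1, q2, q3} --x--> {q0, q1, q2, q3, q4}  [seen]
{q0, q1, q2, q3} --y--> {q0, q1, q2, q3, q4}  [seen]
{q0, q1, q2, q3, q4} --x--> {q0, q1, q2, q3, q4}  [seen]
{q0, q1, q2, q3, q4} --y--> {q0, q1, q2, q3, q4}  [seen]
{q1, q2, q3, q4} --x--> {q0, q1, q2, q3, q4}  [seen]
{q1, q2, q3, q4} --y--> {q0, q1, q2, q3, q4}  [seen]
Reachable DFA states: {q0}, {q2, q3}, {q1, q2, q3}, {q0, q1, q3, q4}, {q0, q1, q2, q3}, {q0, q1, q2, q3, q4}, {q1, q2, q3, q4}.
Accepting DFA states (contain an NFA accepting state): {q0}, {q2, q3}, {q1, q2, q3}, {q0, q1, q3, q4}, {q0, q1, q2, q3}, {q0, q1, q2, q3, q4}, {q1, q2, q3, q4}.

7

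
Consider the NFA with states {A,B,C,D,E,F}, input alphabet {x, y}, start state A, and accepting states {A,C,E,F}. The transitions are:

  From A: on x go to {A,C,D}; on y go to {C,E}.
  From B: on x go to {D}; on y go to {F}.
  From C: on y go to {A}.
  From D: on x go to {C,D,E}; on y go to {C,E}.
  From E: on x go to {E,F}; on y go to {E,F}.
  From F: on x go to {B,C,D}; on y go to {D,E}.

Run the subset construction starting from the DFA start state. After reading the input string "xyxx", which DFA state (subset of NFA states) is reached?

Start: {A}.
δ(A,x) = {A,C,D}.
Union: {A,C,D}.
After x: {A,C,D}.
δ(A,y) = {C,E}; δ(C,y) = {A}; δ(D,y) = {C,E}.
Union: {A,C,E}.
After y: {A,C,E}.
δ(A,x) = {A,C,D}; δ(C,x) = ∅; δ(E,x) = {E,F}.
Union: {A,C,D,E,F}.
After x: {A,C,D,E,F}.
δ(A,x) = {A,C,D}; δ(C,x) = ∅; δ(D,x) = {C,D,E}; δ(E,x) = {E,F}; δ(F,x) = {B,C,D}.
Union: {A,B,C,D,E,F}.
After x: {A,B,C,D,E,F}.

{A,B,C,D,E,F}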